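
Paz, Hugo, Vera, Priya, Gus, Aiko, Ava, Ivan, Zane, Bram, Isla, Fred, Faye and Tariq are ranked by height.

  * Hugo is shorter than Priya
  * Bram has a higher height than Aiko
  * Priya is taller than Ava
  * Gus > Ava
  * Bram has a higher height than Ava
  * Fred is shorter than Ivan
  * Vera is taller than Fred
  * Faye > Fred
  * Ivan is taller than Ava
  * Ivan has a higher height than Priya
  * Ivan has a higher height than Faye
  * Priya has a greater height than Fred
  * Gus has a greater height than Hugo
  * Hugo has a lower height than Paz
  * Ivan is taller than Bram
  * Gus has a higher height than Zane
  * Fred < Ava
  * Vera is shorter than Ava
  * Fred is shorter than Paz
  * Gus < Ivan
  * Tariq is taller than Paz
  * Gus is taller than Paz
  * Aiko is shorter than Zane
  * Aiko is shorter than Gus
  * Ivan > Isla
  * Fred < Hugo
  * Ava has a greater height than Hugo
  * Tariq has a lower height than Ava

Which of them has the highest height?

Ivan

Chaining downward from Ivan: directly below it, Fred, Isla, Ava, Bram, Gus, Faye, Priya; then Hugo, Aiko, Zane, Paz, Vera, Tariq.
That covers every other element, and nothing is given above Ivan, so Ivan is the highest height.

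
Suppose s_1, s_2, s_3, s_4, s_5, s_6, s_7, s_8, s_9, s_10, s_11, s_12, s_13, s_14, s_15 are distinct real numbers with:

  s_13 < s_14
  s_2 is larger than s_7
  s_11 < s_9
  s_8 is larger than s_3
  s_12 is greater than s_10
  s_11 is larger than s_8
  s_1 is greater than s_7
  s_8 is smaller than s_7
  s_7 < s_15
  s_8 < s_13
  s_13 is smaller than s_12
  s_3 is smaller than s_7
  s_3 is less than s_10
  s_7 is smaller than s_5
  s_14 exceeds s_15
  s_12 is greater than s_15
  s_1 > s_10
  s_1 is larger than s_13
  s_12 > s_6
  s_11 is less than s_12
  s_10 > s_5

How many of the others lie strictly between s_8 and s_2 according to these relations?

1

Chaining upward from s_8 reaches: s_7, s_13, s_11, s_5, s_9, s_15, s_10, s_14, s_1, s_12.
Chaining downward from s_2 reaches: s_3, s_7.
Strictly between s_8 and s_2 are those in both lists: s_7 — 1 element.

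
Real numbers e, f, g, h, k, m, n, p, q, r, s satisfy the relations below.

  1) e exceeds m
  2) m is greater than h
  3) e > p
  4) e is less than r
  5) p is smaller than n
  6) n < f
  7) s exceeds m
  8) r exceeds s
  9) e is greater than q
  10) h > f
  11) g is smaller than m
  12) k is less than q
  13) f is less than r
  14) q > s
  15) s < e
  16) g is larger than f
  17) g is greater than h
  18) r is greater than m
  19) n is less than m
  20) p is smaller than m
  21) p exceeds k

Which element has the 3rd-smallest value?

Chaining the given pairs: k < p < n < f < h < g < m < s < q < e < r.
Counting 3 from the smallest end gives n.

n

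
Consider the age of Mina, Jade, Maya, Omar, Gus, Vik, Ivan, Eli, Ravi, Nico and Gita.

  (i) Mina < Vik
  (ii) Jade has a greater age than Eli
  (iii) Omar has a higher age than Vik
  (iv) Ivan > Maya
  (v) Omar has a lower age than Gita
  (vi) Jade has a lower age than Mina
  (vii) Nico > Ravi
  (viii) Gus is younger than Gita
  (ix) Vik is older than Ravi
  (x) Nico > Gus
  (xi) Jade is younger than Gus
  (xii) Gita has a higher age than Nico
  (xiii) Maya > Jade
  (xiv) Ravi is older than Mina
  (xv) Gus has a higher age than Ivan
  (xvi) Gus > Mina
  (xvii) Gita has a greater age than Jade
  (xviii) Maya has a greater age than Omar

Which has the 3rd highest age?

Chaining the given pairs: Eli < Jade < Mina < Ravi < Vik < Omar < Maya < Ivan < Gus < Nico < Gita.
Counting 3 from the largest end gives Gus.

Gus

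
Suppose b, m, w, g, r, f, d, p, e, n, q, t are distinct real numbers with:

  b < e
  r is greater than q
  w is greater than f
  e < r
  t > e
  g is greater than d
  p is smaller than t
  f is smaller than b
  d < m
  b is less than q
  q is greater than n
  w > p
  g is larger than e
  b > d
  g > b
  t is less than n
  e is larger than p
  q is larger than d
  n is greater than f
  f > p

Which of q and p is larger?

q

p < f and f < b give p < b.
Then b < e extends the chain to e.
Then e < t extends the chain to t.
With t < n: p < f < b < e < t < n.
Then n < q extends the chain to q.
So p < q; q is the larger of the two.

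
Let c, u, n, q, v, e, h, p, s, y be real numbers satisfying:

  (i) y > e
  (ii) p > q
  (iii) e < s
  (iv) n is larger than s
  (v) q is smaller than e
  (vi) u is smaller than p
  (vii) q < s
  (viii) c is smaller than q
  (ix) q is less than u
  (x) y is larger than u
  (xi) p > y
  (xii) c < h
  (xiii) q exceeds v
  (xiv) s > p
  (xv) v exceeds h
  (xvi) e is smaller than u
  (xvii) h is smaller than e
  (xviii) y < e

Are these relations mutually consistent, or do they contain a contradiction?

Chaining the given relations yields e < u < y, so e < y. But one relation states y < e. These cannot both hold.

inconsistent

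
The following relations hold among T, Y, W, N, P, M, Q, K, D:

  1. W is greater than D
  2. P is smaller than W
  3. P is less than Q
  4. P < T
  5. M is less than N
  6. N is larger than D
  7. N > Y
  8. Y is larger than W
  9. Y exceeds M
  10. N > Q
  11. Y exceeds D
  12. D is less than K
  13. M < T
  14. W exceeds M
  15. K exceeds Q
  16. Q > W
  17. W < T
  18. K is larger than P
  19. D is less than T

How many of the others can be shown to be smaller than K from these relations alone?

5

Directly below K: P, D, Q.
One step further: W (4 so far).
One step further: M (5 so far).
Nothing else is reachable below K; 5 in all.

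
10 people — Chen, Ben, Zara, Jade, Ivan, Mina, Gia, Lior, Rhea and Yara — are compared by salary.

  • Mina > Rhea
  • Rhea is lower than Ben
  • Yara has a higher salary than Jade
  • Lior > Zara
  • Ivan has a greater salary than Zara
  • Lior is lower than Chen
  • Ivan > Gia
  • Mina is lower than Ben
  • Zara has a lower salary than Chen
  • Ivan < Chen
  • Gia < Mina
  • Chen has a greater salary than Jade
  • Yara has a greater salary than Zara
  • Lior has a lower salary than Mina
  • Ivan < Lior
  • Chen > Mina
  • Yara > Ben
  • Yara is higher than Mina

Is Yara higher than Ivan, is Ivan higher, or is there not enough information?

Chaining the given relations: Ivan < Lior < Mina < Ben < Yara.
So Yara is higher.

Yara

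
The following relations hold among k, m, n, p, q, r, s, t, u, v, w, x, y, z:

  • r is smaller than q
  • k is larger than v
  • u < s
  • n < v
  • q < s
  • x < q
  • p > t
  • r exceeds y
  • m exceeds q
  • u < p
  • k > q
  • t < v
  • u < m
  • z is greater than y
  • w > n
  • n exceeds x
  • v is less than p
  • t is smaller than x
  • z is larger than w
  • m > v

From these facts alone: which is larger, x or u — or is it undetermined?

undetermined

Following every chain through x: above x we get n, q, v, p, w, m, k, z, s; below x we get t.
u is not reached, and no chain runs the other way from u to x.
So the given relations leave the order of x and u undetermined.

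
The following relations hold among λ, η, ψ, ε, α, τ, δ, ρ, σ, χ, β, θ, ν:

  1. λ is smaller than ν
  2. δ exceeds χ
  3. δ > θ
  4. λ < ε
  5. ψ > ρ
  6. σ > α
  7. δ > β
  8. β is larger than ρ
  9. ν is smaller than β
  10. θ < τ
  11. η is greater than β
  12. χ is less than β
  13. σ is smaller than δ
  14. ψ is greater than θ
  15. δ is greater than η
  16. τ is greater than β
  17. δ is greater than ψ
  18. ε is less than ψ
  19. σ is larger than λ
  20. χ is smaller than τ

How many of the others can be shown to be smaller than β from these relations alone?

4

From β the given relations immediately reach ν, χ, ρ.
From those, λ — 4 in total.
No other element is forced below β by the given relations, so the count is 4.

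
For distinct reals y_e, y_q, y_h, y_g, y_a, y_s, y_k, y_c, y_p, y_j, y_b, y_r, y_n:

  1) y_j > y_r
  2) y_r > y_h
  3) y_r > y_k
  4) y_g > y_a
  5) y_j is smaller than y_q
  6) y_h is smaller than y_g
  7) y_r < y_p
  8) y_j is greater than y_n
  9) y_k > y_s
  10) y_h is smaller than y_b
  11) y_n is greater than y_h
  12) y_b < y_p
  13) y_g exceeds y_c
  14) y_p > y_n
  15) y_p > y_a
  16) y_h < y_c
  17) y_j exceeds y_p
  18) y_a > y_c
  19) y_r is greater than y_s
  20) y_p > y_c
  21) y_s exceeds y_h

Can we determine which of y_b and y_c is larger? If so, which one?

undetermined

Following every chain through y_c: above y_c we get y_a, y_g, y_p, y_j, y_q; below y_c we get y_h.
y_b is not reached, and no chain runs the other way from y_b to y_c.
So the given relations leave the order of y_c and y_b undetermined.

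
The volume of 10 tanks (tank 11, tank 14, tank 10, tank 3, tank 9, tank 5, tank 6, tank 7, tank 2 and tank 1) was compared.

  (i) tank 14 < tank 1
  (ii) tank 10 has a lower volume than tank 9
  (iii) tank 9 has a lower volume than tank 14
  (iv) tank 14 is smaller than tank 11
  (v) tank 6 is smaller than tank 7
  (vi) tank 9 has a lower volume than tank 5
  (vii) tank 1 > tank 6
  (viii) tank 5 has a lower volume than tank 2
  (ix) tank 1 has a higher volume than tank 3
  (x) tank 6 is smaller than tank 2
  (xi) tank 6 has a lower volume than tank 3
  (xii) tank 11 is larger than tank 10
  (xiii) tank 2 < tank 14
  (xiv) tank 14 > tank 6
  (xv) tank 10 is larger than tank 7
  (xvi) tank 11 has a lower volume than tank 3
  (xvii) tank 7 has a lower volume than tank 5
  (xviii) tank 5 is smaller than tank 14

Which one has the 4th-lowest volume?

tank 9

The consecutive relations fix a unique order: tank 6 < tank 7 < tank 10 < tank 9 < tank 5 < tank 2 < tank 14 < tank 11 < tank 3 < tank 1.
The 4th smallest is tank 9.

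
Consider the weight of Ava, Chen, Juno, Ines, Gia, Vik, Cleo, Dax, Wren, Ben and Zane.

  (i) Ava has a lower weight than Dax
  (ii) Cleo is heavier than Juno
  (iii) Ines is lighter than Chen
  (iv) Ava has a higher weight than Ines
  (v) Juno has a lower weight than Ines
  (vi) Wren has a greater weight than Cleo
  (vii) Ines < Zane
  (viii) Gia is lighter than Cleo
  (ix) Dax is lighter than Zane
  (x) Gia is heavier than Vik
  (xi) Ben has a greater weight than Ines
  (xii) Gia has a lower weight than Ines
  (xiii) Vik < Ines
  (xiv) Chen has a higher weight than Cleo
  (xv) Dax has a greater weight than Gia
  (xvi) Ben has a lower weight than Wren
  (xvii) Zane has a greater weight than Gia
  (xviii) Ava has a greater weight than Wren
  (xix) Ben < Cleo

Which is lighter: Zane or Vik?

Vik

Link the given pairs in sequence: Vik < Gia; Gia < Ines; Ines < Ben; Ben < Cleo; Cleo < Wren; Wren < Ava; Ava < Dax; Dax < Zane.
Together: Vik < Gia < Ines < Ben < Cleo < Wren < Ava < Dax < Zane.
So Vik < Zane; Vik is the lighter of the two.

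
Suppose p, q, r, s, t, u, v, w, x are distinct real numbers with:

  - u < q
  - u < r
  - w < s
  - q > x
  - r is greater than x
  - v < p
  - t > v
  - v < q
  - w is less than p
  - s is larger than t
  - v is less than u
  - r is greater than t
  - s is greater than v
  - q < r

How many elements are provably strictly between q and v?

Chaining upward from v reaches: u, t, p, r, s.
Chaining downward from q reaches: u, x.
Strictly between v and q are those in both lists: u — 1 element.

1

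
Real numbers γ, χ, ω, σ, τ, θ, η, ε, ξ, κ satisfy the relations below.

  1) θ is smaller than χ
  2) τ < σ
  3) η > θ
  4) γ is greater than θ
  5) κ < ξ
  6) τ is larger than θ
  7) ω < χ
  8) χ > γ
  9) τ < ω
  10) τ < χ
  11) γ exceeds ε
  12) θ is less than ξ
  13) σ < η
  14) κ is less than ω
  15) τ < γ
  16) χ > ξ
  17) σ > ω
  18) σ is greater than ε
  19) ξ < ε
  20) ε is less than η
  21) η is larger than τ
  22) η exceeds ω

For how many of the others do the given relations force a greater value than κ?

From κ the given relations immediately reach ξ, ω.
From those, ε, σ, η, χ — 6 in total.
From those, γ — 7 in total.
Nothing else is reachable above κ; 7 in all.

7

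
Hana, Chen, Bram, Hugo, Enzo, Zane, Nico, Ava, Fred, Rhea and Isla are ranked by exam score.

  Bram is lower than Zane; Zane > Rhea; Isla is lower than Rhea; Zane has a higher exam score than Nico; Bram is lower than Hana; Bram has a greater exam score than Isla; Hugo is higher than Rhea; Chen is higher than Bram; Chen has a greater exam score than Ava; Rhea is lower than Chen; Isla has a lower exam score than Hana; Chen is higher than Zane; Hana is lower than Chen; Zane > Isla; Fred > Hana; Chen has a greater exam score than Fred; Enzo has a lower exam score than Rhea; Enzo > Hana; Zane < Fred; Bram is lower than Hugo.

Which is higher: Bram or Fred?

Fred

Following the relations from Bram: Bram < Hana < Enzo < Rhea < Zane < Fred.
So Bram < Fred; Fred is the higher of the two.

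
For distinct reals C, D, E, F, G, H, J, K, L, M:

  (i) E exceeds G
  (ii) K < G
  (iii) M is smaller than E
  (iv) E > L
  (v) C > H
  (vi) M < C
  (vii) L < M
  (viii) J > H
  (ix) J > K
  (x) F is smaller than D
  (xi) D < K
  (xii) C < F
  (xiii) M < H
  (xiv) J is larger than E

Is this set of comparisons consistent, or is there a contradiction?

Every relation is compatible with L < M < H < C < F < D < K < G < E < J; the set is consistent.

consistent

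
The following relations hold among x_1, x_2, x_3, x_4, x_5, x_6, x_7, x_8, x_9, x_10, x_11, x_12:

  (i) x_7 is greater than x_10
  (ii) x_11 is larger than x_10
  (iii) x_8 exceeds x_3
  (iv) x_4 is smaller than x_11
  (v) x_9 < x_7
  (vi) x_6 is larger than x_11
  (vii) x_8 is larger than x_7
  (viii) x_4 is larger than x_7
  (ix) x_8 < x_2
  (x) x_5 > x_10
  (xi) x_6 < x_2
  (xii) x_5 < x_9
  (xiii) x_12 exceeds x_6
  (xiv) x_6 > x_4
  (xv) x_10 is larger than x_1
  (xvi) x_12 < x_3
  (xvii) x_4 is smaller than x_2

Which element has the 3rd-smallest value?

x_5

Piecing the relations together gives one ordering: x_1 < x_10 < x_5 < x_9 < x_7 < x_4 < x_11 < x_6 < x_12 < x_3 < x_8 < x_2.
Counting 3 from the smallest end gives x_5.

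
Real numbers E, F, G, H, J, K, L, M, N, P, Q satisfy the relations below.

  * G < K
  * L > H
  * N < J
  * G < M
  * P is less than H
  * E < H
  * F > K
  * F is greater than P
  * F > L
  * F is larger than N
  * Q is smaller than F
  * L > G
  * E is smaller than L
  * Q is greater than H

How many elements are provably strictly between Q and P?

Chaining upward from P reaches: H, L, F.
Chaining downward from Q reaches: E, H.
Strictly between P and Q are those in both lists: H — 1 element.

1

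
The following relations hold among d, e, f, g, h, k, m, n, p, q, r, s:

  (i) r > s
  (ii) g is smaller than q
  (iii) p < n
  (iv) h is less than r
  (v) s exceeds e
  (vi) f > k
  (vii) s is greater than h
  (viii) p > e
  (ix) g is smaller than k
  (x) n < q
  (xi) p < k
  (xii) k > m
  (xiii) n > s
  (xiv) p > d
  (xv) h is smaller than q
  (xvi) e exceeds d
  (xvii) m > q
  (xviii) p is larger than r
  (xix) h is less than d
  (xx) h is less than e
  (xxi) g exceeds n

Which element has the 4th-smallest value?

s

Chaining the given pairs: h < d < e < s < r < p < n < g < q < m < k < f.
The 4th smallest is s.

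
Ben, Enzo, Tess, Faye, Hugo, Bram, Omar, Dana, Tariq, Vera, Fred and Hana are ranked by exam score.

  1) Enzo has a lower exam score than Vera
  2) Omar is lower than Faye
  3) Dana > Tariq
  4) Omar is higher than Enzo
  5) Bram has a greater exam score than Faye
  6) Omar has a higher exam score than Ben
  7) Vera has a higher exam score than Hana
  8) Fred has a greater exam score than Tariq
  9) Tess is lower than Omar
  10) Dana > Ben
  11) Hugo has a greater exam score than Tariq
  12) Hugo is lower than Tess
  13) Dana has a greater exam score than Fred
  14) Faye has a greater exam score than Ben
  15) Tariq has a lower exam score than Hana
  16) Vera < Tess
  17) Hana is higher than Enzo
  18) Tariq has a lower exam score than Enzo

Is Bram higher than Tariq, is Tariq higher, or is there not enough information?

Bram

The relevant relations are Tariq < Enzo; Enzo < Hana; Hana < Vera; Vera < Tess; Tess < Omar; Omar < Faye; Faye < Bram.
Together: Tariq < Enzo < Hana < Vera < Tess < Omar < Faye < Bram.
So Bram is higher.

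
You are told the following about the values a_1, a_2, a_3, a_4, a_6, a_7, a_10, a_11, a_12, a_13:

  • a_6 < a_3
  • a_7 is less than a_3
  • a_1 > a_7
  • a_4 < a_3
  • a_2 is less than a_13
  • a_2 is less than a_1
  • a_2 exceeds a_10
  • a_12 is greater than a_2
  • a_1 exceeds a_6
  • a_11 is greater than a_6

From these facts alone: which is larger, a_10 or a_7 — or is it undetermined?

undetermined

Following every chain through a_10: above a_10 we get a_2, a_13, a_12, a_1.
a_7 is not reached, and no chain runs the other way from a_7 to a_10.
So the given relations leave the order of a_10 and a_7 undetermined.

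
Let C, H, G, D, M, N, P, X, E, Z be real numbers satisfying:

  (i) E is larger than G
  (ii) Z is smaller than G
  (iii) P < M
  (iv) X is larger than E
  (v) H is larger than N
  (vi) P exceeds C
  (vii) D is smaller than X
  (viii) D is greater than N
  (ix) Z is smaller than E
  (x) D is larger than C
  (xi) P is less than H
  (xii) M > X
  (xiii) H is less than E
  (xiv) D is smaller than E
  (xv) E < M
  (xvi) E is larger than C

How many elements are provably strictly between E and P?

1

Chaining upward from P reaches: H, X, M.
Chaining downward from E reaches: C, Z, G, N, H, D.
Strictly between P and E are those in both lists: H — 1 element.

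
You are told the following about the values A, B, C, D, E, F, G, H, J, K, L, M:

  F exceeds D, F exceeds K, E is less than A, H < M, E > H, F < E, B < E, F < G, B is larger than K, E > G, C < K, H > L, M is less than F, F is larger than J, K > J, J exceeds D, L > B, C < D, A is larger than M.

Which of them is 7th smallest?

The consecutive relations fix a unique order: C < D < J < K < B < L < H < M < F < G < E < A.
The 7th smallest is H.

H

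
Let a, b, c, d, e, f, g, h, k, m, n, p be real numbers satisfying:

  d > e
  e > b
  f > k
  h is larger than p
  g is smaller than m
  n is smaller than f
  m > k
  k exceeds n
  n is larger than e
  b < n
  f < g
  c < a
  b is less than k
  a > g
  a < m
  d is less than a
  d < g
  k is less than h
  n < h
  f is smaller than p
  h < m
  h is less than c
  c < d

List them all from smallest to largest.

Each adjacent pair is fixed by a given relation: b < e; e < n; n < k; k < f; f < p; p < h; h < c; c < d; d < g; g < a; a < m. Chaining them end to end gives the full order.

b < e < n < k < f < p < h < c < d < g < a < m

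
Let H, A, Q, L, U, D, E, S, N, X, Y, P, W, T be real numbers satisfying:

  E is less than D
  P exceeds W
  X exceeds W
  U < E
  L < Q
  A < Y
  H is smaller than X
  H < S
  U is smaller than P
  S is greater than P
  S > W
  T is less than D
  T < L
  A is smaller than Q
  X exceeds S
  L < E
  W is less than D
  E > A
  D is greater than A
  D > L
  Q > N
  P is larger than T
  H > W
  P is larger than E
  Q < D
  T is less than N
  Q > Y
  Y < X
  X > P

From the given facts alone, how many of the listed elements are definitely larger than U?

5

Directly above U: E, P.
One step further: D, S, X (5 so far).
No other element is forced above U by the given relations, so the count is 5.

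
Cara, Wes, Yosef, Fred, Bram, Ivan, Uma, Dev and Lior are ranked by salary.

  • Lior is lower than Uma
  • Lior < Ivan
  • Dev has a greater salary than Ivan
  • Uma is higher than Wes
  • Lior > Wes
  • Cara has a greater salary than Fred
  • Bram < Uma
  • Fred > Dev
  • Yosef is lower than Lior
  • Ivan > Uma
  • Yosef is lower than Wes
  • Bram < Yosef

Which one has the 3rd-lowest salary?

Chaining the given pairs: Bram < Yosef < Wes < Lior < Uma < Ivan < Dev < Fred < Cara.
The 3rd smallest is Wes.

Wes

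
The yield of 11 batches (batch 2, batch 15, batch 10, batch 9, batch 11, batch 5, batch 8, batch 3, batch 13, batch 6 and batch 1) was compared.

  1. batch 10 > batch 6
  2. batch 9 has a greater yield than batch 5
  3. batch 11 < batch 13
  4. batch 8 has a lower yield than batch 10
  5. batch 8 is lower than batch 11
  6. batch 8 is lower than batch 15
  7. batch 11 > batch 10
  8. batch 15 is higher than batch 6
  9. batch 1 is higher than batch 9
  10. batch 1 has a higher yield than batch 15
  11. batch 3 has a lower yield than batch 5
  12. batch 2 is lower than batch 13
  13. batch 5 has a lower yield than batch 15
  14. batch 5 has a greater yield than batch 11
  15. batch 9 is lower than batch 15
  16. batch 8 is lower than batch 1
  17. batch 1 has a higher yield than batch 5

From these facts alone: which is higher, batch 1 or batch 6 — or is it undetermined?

batch 6 < batch 10 < batch 11 < batch 5 < batch 9 < batch 15 < batch 1, by transitivity through batch 10, batch 11, batch 5, batch 9, batch 15.
So batch 1 is higher.

batch 1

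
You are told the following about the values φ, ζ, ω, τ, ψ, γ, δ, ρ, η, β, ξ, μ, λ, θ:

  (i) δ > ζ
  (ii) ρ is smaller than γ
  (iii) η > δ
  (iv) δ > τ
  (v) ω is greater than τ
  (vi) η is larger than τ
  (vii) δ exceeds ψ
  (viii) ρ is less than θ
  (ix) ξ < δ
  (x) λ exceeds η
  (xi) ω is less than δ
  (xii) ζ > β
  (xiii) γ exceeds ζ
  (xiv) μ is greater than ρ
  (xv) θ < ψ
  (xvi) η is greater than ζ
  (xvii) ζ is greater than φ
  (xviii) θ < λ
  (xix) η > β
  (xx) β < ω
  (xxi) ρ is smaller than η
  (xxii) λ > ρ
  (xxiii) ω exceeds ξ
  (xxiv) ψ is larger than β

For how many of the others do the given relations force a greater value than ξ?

4

Directly above ξ: ω, δ.
One step further: η (3 so far).
One step further: λ (4 so far).
Nothing else is reachable above ξ; 4 in all.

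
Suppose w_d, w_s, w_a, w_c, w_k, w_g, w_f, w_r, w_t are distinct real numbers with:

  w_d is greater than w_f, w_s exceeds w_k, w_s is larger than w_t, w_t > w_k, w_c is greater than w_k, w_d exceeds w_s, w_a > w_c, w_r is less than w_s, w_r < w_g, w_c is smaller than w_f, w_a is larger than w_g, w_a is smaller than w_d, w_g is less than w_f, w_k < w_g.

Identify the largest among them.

w_k is not greatest since w_k < w_t; w_t is not greatest since w_t < w_s; w_r is not greatest since w_r < w_g; w_c is not greatest since w_c < w_a; w_g is not greatest since w_g < w_f; w_f is not greatest since w_f < w_d; w_s is not greatest since w_s < w_d; w_a is not greatest since w_a < w_d.
Only w_d has nothing above it, so w_d is the largest.

w_d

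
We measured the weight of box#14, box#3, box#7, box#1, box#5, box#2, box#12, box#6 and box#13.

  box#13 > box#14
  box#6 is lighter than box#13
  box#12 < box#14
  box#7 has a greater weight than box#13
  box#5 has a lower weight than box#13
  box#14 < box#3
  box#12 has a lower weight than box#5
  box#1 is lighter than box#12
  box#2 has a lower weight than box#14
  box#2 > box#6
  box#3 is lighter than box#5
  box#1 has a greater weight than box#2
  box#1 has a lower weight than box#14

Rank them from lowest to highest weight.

Each adjacent pair is fixed by a given relation: box#6 < box#2; box#2 < box#1; box#1 < box#12; box#12 < box#14; box#14 < box#3; box#3 < box#5; box#5 < box#13; box#13 < box#7. Chaining them end to end gives the full order.

box#6 < box#2 < box#1 < box#12 < box#14 < box#3 < box#5 < box#13 < box#7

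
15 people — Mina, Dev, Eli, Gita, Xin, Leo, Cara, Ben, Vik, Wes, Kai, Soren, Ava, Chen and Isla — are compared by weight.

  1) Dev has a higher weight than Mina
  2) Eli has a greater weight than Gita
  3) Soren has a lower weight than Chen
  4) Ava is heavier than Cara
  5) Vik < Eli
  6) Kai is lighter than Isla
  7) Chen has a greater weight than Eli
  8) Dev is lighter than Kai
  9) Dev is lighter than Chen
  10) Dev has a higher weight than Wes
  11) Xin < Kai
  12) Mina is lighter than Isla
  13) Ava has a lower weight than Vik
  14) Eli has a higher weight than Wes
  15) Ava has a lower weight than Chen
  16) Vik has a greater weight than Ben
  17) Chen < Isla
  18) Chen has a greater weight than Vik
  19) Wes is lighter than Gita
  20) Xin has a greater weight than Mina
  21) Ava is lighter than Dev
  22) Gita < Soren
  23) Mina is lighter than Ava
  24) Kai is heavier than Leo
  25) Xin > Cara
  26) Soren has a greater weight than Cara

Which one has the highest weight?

Isla

Chaining downward from Isla: directly below it, Mina, Kai, Chen; then Leo, Xin, Ava, Dev, Vik, Soren, Eli; then Cara, Wes, Ben, Gita.
That covers every other element, and nothing is given above Isla, so Isla is the highest weight.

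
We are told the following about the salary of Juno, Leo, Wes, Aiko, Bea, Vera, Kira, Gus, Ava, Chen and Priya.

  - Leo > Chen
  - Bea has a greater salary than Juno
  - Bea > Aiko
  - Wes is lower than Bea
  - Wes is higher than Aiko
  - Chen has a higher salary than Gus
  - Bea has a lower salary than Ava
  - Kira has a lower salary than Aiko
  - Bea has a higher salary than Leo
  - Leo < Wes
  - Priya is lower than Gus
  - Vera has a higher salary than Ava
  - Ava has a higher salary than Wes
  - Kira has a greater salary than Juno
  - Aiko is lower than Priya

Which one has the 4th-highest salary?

The consecutive relations fix a unique order: Juno < Kira < Aiko < Priya < Gus < Chen < Leo < Wes < Bea < Ava < Vera.
Counting 4 from the largest end gives Wes.

Wes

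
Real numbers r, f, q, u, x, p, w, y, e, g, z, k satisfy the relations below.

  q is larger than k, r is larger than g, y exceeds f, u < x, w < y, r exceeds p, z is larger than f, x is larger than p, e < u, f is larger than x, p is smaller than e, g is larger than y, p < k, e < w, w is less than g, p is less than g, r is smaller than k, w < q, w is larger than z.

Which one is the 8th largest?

f

Chaining the given pairs: p < e < u < x < f < z < w < y < g < r < k < q.
Counting 8 from the largest end gives f.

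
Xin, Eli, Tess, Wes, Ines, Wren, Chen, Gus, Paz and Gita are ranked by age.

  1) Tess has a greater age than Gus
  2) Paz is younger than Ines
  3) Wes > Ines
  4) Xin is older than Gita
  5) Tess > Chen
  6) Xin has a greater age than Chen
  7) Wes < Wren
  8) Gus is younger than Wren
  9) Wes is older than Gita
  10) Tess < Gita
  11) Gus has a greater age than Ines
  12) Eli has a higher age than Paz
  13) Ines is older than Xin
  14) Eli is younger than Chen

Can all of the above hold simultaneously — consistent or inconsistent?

inconsistent

Chaining the given relations yields Xin < Ines < Gus < Tess < Gita, so Xin < Gita. But one relation states Gita < Xin. These cannot both hold.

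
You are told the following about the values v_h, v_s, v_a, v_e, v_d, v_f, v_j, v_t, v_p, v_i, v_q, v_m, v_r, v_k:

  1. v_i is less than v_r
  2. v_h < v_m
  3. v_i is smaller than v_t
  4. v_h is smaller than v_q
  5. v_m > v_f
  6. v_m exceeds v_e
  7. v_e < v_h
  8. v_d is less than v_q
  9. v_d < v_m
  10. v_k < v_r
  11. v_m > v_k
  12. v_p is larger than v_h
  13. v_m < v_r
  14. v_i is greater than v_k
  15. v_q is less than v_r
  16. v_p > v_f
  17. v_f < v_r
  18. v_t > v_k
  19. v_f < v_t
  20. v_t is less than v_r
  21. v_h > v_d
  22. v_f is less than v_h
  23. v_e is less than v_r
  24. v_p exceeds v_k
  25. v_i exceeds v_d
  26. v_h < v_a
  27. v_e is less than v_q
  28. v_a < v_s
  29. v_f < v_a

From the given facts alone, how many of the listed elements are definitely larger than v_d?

Directly above v_d: v_i, v_h, v_m, v_q.
One step further: v_p, v_t, v_a, v_r (8 so far).
One step further: v_s (9 so far).
No other element is forced above v_d by the given relations, so the count is 9.

9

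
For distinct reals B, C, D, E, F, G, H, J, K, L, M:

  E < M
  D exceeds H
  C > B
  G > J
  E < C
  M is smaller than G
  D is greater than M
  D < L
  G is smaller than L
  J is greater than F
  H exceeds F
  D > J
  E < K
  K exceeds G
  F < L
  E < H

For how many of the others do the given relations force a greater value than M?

4

Directly above M: G, D.
One step further: K, L (4 so far).
No other element is forced above M by the given relations, so the count is 4.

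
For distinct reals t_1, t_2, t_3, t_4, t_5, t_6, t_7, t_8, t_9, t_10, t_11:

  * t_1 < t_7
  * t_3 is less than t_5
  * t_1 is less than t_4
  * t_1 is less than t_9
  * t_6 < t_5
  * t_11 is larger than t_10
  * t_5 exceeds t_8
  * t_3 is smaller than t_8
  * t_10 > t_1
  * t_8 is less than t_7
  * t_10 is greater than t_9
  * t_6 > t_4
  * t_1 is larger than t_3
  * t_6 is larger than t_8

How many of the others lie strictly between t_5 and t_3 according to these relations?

The relations place t_3 below t_5. An element lies strictly between them when it is forced above t_3 and also forced below t_5.
Above t_3: {t_8, t_1, t_4, t_9, t_6, t_10, t_11, t_7}. Below t_5: {t_8, t_1, t_4, t_6}.
Intersection: {t_8, t_1, t_4, t_6} — 4.

4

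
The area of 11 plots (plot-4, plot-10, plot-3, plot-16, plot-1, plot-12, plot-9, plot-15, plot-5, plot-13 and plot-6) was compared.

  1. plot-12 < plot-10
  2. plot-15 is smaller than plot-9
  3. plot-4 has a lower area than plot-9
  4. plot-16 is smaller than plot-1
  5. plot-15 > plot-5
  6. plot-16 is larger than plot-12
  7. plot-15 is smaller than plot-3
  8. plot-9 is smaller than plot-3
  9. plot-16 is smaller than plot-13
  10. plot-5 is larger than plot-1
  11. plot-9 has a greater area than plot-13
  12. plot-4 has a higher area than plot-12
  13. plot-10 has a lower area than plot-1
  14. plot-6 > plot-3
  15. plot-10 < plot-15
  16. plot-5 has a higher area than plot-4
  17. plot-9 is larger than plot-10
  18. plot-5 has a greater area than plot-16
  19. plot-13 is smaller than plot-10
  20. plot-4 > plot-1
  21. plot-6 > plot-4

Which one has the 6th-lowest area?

Chaining the given pairs: plot-12 < plot-16 < plot-13 < plot-10 < plot-1 < plot-4 < plot-5 < plot-15 < plot-9 < plot-3 < plot-6.
Counting 6 from the smallest end gives plot-4.

plot-4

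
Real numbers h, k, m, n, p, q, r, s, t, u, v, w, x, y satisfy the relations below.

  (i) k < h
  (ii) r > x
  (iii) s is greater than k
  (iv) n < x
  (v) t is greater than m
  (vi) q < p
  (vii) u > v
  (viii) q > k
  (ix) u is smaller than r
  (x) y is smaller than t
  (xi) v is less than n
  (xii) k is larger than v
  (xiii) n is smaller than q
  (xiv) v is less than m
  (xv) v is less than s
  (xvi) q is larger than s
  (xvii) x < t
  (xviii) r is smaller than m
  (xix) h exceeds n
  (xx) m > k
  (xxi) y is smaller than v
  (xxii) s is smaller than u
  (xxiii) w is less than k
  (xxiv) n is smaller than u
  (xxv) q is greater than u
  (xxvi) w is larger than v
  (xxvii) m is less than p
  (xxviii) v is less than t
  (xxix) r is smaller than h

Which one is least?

v is not least since y < v; w is not least since v < w; k is not least since v < k; n is not least since v < n; x is not least since n < x; s is not least since v < s; u is not least since s < u; r is not least since x < r; m is not least since r < m; t is not least since x < t; q is not least since s < q; h is not least since n < h; p is not least since m < p.
Only y has nothing below it, so y is the least.

y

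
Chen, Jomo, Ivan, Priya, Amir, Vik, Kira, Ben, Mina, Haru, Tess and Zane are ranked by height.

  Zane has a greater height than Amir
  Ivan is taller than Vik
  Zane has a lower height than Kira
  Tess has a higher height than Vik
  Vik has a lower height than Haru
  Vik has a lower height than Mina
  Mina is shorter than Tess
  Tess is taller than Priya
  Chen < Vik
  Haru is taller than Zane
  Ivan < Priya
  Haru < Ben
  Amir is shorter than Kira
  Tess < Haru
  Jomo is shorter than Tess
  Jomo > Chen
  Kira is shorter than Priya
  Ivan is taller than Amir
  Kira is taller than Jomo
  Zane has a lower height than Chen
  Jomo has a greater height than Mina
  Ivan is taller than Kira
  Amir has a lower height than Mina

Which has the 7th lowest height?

Chaining the given pairs: Amir < Zane < Chen < Vik < Mina < Jomo < Kira < Ivan < Priya < Tess < Haru < Ben.
The 7th smallest is Kira.

Kira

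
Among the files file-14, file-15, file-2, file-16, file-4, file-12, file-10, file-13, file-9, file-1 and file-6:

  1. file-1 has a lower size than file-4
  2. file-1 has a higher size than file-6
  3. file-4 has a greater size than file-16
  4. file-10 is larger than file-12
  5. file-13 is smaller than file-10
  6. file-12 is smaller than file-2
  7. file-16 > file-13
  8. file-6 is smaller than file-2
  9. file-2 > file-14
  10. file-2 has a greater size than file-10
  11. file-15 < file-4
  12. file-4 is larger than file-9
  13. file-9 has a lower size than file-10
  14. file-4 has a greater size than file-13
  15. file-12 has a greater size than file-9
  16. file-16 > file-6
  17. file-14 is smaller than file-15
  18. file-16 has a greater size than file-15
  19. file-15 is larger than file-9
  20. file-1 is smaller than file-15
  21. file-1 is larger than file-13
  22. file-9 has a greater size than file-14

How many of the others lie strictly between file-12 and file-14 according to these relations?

1

Chaining upward from file-14 reaches: file-9, file-15, file-16, file-4, file-10, file-2.
Chaining downward from file-12 reaches: file-9.
Strictly between file-14 and file-12 are those in both lists: file-9 — 1 element.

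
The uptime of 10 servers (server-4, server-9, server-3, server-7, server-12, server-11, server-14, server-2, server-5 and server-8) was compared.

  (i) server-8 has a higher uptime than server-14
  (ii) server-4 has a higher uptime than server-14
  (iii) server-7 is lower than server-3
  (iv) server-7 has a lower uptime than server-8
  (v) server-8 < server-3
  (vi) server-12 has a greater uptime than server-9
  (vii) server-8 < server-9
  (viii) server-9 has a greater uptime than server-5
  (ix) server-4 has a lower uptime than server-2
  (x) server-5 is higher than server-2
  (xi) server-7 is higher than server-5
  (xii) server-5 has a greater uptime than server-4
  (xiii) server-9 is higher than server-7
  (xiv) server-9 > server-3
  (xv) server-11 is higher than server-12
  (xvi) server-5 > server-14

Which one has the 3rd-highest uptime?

server-9

The consecutive relations fix a unique order: server-14 < server-4 < server-2 < server-5 < server-7 < server-8 < server-3 < server-9 < server-12 < server-11.
Counting 3 from the largest end gives server-9.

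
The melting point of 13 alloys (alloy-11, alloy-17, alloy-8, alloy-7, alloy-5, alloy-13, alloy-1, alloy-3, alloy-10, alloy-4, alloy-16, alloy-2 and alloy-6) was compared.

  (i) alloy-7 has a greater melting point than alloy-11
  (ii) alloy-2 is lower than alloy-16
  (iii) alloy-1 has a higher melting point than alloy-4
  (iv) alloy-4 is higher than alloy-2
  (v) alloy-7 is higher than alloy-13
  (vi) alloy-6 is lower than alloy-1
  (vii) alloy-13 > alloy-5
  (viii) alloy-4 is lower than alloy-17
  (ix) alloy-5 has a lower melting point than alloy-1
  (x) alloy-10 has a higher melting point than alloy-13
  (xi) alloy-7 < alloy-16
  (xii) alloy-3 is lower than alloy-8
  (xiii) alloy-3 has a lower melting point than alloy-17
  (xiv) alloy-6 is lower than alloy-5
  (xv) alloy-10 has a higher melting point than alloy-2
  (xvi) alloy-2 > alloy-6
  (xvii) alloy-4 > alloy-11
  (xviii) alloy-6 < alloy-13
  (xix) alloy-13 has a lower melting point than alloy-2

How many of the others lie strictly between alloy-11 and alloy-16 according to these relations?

1

The relations place alloy-11 below alloy-16. An element lies strictly between them when it is forced above alloy-11 and also forced below alloy-16.
Above alloy-11: {alloy-4, alloy-7, alloy-1, alloy-17}. Below alloy-16: {alloy-6, alloy-5, alloy-13, alloy-2, alloy-7}.
Intersection: {alloy-7} — 1.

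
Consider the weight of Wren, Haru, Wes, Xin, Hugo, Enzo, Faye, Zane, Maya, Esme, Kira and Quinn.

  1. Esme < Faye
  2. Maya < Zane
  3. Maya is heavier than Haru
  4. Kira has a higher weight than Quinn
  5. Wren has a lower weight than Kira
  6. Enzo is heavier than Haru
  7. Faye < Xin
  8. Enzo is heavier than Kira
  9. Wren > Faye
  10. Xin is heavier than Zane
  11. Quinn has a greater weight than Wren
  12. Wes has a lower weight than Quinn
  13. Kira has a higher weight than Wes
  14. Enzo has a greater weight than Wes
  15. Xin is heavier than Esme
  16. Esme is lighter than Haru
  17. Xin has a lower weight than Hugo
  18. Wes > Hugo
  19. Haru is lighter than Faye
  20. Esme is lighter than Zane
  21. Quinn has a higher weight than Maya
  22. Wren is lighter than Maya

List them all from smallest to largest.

Esme < Haru < Faye < Wren < Maya < Zane < Xin < Hugo < Wes < Quinn < Kira < Enzo

The consecutive links are each given: Esme < Haru; Haru < Faye; Faye < Wren; Wren < Maya; Maya < Zane; Zane < Xin; Xin < Hugo; Hugo < Wes; Wes < Quinn; Quinn < Kira; Kira < Enzo.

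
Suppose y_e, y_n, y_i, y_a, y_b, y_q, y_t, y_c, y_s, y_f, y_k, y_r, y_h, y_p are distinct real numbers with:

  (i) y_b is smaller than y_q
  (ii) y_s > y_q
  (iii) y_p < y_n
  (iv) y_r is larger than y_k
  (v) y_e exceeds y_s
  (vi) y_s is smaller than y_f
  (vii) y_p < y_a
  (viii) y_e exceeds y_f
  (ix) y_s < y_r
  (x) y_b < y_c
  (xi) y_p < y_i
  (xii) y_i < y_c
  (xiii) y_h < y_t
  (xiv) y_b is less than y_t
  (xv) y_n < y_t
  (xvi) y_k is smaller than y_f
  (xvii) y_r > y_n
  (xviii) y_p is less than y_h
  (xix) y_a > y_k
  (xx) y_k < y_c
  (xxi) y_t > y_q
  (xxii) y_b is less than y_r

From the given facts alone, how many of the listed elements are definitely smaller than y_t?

5

The elements the relations force below y_t are y_b, y_p, y_q, y_n, y_h — no chain reaches any other.
That is 5.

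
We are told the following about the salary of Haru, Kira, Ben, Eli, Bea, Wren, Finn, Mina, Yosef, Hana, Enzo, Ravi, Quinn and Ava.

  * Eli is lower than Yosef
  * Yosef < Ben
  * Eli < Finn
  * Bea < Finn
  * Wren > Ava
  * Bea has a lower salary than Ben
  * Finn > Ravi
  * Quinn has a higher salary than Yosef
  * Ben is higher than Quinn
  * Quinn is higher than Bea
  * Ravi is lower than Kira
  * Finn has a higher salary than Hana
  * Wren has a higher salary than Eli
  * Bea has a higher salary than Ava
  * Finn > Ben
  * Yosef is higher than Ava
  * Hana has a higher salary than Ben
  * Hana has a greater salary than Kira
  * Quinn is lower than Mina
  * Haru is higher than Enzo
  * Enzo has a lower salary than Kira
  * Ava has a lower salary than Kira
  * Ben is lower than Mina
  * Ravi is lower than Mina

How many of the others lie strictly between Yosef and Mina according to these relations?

The relations place Yosef below Mina. An element lies strictly between them when it is forced above Yosef and also forced below Mina.
Above Yosef: {Quinn, Ben, Hana, Finn}. Below Mina: {Eli, Ravi, Ava, Bea, Quinn, Ben}.
Intersection: {Quinn, Ben} — 2.

2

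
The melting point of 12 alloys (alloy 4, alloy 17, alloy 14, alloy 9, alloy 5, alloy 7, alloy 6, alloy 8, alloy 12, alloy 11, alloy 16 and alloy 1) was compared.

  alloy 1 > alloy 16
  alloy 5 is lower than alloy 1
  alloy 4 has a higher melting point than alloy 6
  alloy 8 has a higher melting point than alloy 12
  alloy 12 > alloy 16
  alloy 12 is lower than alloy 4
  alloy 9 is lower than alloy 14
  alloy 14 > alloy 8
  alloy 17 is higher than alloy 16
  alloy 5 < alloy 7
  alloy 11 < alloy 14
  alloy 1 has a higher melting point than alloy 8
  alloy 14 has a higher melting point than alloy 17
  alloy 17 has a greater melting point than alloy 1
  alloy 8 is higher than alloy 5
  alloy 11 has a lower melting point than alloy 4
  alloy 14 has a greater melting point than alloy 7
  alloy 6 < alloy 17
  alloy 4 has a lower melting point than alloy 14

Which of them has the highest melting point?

Chaining downward from alloy 14: directly below it, alloy 11, alloy 7, alloy 4, alloy 9, alloy 8, alloy 17; then alloy 6, alloy 16, alloy 12, alloy 5, alloy 1.
That covers every other element, and nothing is given above alloy 14, so alloy 14 is the highest melting point.

alloy 14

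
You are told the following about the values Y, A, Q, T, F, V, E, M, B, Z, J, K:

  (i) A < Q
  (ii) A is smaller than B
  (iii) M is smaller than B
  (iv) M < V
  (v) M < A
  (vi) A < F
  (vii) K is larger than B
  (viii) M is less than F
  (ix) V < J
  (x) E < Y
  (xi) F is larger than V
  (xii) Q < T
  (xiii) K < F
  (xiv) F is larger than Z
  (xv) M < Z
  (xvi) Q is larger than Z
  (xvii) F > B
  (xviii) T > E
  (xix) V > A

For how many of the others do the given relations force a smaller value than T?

5

The elements the relations force below T are M, Z, A, E, Q — no chain reaches any other.
That is 5.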